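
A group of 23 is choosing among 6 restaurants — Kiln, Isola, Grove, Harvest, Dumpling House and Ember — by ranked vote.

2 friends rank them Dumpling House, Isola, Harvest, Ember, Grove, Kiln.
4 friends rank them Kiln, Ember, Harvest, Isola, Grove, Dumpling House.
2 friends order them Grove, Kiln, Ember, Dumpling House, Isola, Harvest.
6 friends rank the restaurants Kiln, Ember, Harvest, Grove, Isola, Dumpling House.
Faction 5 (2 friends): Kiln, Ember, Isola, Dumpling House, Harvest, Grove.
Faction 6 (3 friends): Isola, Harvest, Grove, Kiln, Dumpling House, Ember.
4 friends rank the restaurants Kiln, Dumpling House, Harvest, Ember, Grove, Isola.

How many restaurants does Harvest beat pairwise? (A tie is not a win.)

Harvest against each rival (23 friends):
Harvest vs Kiln: Harvest preferred on 2+3 = 5 ballots; Kiln wins 18–5.
Harvest–Isola: Harvest 14–9.
Harvest vs Grove: Harvest wins 21–2.
Harvest vs Dumpling House: Harvest wins 13–10.
Harvest vs Ember: 9 to 14, Ember.
Harvest beats Isola, Grove, Dumpling House; loses to Kiln, Ember — 3 pairwise wins.

3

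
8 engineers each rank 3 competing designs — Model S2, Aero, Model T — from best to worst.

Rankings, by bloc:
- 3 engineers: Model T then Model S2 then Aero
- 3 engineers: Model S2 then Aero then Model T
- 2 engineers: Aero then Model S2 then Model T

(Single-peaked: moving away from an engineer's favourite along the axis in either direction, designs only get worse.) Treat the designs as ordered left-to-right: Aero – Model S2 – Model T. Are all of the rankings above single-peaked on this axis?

Axis positions: Aero=1, Model S2=2, Model T=3.
Bloc 1 (peak Model T at position 3): ranking walks positions 3-2-1, expanding outward from the peak — single-peaked.
Bloc 2 (peak Model S2 at position 2): ranking walks positions 2-1-3, expanding outward from the peak — single-peaked.
Bloc 3 (peak Aero at position 1): ranking walks positions 1-2-3, expanding outward from the peak — single-peaked.
Every ranking is single-peaked on this axis.

yes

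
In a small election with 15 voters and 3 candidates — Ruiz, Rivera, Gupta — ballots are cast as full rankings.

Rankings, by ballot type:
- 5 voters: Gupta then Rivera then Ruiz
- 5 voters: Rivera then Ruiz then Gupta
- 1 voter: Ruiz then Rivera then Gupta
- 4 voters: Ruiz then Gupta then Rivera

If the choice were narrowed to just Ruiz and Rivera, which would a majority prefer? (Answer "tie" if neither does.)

Rivera

Ballots ranking Ruiz above Rivera: 1 + 4 = 5.
Ballots ranking Rivera above Ruiz: 15 − 5 = 10.
Rivera wins the head-to-head 10–5.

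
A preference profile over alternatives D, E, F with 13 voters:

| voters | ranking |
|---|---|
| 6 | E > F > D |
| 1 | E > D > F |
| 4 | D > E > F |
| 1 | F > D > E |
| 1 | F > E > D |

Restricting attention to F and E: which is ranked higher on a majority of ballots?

Ballots ranking F above E: 1 + 1 = 2.
Ballots ranking E above F: 13 − 2 = 11.
E wins the head-to-head 11–2.

E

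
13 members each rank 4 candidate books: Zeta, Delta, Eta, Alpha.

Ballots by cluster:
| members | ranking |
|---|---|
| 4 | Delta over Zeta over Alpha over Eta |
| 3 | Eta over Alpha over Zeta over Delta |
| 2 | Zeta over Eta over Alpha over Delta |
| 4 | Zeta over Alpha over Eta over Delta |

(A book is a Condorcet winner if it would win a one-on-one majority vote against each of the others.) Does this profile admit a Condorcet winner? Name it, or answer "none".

Zeta

Check each pair by majority over 13 ballots:
Zeta vs Delta: 3+2+4 = 9 for Zeta, 4 for Delta — Zeta by 9–4.
Zeta vs Eta: Zeta is ranked higher on 4+2+4 = 10 ballots, Eta on 3. Zeta wins 10–3.
Zeta vs Alpha: Zeta is ranked higher on 4+2+4 = 10 ballots, Alpha on 3. Zeta wins 10–3.
Delta vs Eta: Delta is ranked higher on 4 ballots, Eta on 9. Eta wins 9–4.
Delta vs Alpha: Delta preferred on 4 ballots; Alpha wins 9–4.
Eta vs Alpha: Eta preferred on 3+2 = 5 ballots; Alpha wins 8–5.
Zeta beats each of Delta, Eta, Alpha — Zeta is the Condorcet winner.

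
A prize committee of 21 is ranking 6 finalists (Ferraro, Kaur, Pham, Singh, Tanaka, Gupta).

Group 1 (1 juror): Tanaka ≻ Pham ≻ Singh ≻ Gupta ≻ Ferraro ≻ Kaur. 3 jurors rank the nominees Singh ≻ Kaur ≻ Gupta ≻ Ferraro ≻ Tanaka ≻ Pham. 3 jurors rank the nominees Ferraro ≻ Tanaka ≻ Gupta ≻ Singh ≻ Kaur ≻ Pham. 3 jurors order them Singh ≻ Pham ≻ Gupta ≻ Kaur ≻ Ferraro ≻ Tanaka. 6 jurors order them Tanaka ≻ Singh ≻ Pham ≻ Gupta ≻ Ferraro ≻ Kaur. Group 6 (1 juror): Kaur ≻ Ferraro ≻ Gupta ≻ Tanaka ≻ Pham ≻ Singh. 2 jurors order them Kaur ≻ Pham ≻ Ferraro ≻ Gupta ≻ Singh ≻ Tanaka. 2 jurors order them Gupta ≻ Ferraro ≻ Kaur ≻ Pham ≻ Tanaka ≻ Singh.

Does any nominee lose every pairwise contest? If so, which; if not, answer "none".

none

Pairwise majorities:
Ferraro vs Kaur: Ferraro preferred on 1+3+6+2 = 12 ballots; Ferraro wins 12–9.
Ferraro vs Pham: Pham, 12–9.
Ferraro vs Singh: Ferraro is ranked higher on 3+1+2+2 = 8 ballots, Singh on 13. Singh wins 13–8.
Ferraro vs Tanaka: 3+3+3+1+2+2 = 14 for Ferraro, 7 for Tanaka — Ferraro by 14–7.
Ferraro–Gupta: Gupta 15–6.
Kaur–Pham: Kaur 11–10.
Kaur vs Singh: 5 to 16, Singh.
Kaur–Tanaka: Kaur 11–10.
Kaur–Gupta: Gupta 15–6.
Pham vs Singh: Pham is ranked higher on 1+1+2+2 = 6 ballots, Singh on 15. Singh wins 15–6.
Pham vs Tanaka: Tanaka wins 14–7.
Pham vs Gupta: Pham wins 12–9.
Singh vs Tanaka: Singh is ranked higher on 3+3+2 = 8 ballots, Tanaka on 13. Tanaka wins 13–8.
Singh vs Gupta: Singh, 13–8.
Tanaka vs Gupta: Gupta, 11–10.
Each nominee has at least one pairwise win (Ferraro beats Kaur; Kaur beats Pham; Pham beats Ferraro; Singh beats Ferraro; Tanaka beats Pham; Gupta beats Ferraro) — no Condorcet loser.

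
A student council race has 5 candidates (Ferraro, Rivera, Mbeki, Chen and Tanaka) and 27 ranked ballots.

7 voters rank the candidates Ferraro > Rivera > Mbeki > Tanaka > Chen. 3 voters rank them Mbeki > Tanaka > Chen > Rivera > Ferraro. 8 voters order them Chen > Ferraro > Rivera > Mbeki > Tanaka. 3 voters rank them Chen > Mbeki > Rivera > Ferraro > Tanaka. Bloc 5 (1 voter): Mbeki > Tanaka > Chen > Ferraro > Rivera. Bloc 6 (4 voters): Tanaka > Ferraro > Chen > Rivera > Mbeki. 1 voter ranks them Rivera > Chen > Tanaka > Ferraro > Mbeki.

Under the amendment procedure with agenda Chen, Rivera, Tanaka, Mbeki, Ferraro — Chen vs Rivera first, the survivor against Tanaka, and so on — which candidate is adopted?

Ferraro

Round 1: Chen vs Rivera — 19–8, Chen advances.
Round 2: Chen vs Tanaka — 12–15, Tanaka advances.
Round 3: Tanaka vs Mbeki — 5–22, Mbeki advances.
Round 4: Mbeki vs Ferraro — 7–20, Ferraro advances.
The agenda winner is Ferraro.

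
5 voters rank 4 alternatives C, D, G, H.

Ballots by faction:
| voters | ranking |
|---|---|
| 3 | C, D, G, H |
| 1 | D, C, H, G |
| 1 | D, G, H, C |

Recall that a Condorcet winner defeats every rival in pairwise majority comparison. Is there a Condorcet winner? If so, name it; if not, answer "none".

Pairwise majorities:
C–D: C 3–2.
C–G: C 4–1.
C–H: C 4–1.
D–G: D 5–0.
D–H: D 5–0.
G vs H: G wins 4–1.
Only C has no losses; C is the Condorcet winner.

C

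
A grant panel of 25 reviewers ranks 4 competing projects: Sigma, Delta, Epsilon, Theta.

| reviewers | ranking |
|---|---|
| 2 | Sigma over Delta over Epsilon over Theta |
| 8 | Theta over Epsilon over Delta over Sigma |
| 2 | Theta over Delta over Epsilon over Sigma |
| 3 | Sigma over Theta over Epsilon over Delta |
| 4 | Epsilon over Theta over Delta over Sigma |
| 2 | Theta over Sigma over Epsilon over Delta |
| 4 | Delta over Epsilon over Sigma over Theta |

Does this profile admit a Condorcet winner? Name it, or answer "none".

Theta

Head-to-head results (25 reviewers):
Sigma–Delta: Delta 18–7.
Sigma vs Epsilon: 2+3+2 = 7 for Sigma, 18 for Epsilon — Epsilon by 18–7.
Sigma vs Theta: Theta wins 16–9.
Delta vs Epsilon: Delta is ranked higher on 2+2+4 = 8 ballots, Epsilon on 17. Epsilon wins 17–8.
Delta vs Theta: Delta preferred on 2+4 = 6 ballots; Theta wins 19–6.
Epsilon vs Theta: Epsilon is ranked higher on 2+4+4 = 10 ballots, Theta on 15. Theta wins 15–10.
Theta beats each of Sigma, Delta, Epsilon — Theta is the Condorcet winner.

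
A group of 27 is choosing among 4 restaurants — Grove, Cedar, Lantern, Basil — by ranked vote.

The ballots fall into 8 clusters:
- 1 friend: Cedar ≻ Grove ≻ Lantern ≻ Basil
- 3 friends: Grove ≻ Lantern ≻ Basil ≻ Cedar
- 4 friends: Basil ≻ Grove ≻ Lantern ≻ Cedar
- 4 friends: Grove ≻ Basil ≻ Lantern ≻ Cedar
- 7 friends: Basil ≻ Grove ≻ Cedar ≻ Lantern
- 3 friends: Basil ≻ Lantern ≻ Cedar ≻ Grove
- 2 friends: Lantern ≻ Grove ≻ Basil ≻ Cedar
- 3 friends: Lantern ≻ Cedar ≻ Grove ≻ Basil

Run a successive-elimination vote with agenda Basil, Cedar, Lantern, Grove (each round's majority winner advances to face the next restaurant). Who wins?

Basil

Round 1: Basil vs Cedar — 23–4, Basil advances.
Round 2: Basil vs Lantern — 18–9, Basil advances.
Round 3: Basil vs Grove — 14–13, Basil advances.
The agenda winner is Basil.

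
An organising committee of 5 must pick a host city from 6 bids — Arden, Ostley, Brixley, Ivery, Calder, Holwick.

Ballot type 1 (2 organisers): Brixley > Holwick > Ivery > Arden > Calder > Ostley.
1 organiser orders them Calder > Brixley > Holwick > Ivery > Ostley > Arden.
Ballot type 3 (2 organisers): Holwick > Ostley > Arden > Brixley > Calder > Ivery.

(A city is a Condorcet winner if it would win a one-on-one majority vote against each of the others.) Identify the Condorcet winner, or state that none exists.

Pairwise majorities:
Arden vs Ostley: 2 to 3, Ostley.
Arden vs Brixley: Arden preferred on 2 ballots; Brixley wins 3–2.
Arden vs Ivery: Arden is ranked higher on 2 ballots, Ivery on 3. Ivery wins 3–2.
Arden vs Calder: Arden is ranked higher on 2+2 = 4 ballots, Calder on 1. Arden wins 4–1.
Arden vs Holwick: 0 for Arden, 5 for Holwick — Holwick by 5–0.
Ostley vs Brixley: Ostley is ranked higher on 2 ballots, Brixley on 3. Brixley wins 3–2.
Ostley vs Ivery: Ostley is ranked higher on 2 ballots, Ivery on 3. Ivery wins 3–2.
Ostley vs Calder: 2 for Ostley, 3 for Calder — Calder by 3–2.
Ostley vs Holwick: Ostley preferred on 0 ballots; Holwick wins 5–0.
Brixley vs Ivery: Brixley is ranked higher on 2+1+2 = 5 ballots, Ivery on 0. Brixley wins 5–0.
Brixley vs Calder: Brixley preferred on 2+2 = 4 ballots; Brixley wins 4–1.
Brixley vs Holwick: 3 to 2, Brixley.
Ivery vs Calder: 2 for Ivery, 3 for Calder — Calder by 3–2.
Ivery vs Holwick: 0 for Ivery, 5 for Holwick — Holwick by 5–0.
Calder vs Holwick: Calder is ranked higher on 1 ballot, Holwick on 4. Holwick wins 4–1.
Brixley wins every pairwise contest, so Brixley is the Condorcet winner.

Brixley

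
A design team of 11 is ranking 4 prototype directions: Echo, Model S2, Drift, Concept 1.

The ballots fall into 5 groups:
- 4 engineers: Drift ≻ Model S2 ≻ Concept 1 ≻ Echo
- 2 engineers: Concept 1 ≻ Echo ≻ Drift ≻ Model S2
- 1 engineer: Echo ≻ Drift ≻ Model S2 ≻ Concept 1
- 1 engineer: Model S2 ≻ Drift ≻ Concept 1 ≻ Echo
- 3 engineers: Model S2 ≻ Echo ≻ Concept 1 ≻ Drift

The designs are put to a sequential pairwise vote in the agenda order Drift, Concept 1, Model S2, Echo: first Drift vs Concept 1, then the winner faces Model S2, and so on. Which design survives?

Echo

Round 1: Drift vs Concept 1 — 6–5, Drift advances.
Round 2: Drift vs Model S2 — 7–4, Drift advances.
Round 3: Drift vs Echo — 5–6, Echo advances.
Echo survives the agenda.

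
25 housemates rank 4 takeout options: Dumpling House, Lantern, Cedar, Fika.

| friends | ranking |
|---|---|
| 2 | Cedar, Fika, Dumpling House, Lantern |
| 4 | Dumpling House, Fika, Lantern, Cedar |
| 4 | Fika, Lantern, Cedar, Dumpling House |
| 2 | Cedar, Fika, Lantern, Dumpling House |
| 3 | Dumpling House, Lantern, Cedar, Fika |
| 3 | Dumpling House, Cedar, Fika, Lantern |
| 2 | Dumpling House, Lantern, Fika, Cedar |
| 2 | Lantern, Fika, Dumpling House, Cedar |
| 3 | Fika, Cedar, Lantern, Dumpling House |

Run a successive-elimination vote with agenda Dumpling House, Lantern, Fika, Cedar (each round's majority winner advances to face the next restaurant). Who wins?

Fika

Round 1: Dumpling House vs Lantern — 14–11, Dumpling House advances.
Round 2: Dumpling House vs Fika — 12–13, Fika advances.
Round 3: Fika vs Cedar — 15–10, Fika advances.
The agenda winner is Fika.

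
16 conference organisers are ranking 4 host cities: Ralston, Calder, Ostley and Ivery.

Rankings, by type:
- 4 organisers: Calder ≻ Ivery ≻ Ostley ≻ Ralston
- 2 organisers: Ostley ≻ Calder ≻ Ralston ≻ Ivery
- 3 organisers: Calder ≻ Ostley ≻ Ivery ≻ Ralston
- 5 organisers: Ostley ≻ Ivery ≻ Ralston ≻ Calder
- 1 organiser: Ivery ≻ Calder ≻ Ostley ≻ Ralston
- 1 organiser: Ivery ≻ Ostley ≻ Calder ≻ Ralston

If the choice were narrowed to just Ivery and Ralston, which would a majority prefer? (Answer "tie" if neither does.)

Ivery

Ballots ranking Ivery above Ralston: 4 + 3 + 5 + 1 + 1 = 14.
Ballots ranking Ralston above Ivery: 16 − 14 = 2.
Ivery wins the head-to-head 14–2.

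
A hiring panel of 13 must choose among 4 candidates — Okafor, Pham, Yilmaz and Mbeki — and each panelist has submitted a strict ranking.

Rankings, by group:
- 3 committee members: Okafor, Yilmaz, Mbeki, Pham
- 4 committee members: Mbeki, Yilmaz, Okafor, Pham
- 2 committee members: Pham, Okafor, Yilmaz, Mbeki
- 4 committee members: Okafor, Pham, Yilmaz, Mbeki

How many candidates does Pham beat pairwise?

Pham against each rival (13 committee members):
Pham vs Okafor: Okafor, 11–2.
Pham vs Yilmaz: Pham is ranked higher on 2+4 = 6 ballots, Yilmaz on 7. Yilmaz wins 7–6.
Pham vs Mbeki: Mbeki wins 7–6.
Pham beats no one; loses to Okafor, Yilmaz, Mbeki — 0 pairwise wins.

0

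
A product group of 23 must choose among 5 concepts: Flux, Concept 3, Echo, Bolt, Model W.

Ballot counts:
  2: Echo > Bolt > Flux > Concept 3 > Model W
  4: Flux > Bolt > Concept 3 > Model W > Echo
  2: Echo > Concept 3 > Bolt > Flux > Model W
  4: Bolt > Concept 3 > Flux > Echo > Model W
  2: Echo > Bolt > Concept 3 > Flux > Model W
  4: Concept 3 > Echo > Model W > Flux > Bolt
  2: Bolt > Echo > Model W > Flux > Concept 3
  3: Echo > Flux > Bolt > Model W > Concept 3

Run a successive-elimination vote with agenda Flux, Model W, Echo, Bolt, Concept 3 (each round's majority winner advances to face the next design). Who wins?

Round 1: Flux vs Model W — 17–6, Flux advances.
Round 2: Flux vs Echo — 8–15, Echo advances.
Round 3: Echo vs Bolt — 13–10, Echo advances.
Round 4: Echo vs Concept 3 — 11–12, Concept 3 advances.
Concept 3 survives the agenda.

Concept 3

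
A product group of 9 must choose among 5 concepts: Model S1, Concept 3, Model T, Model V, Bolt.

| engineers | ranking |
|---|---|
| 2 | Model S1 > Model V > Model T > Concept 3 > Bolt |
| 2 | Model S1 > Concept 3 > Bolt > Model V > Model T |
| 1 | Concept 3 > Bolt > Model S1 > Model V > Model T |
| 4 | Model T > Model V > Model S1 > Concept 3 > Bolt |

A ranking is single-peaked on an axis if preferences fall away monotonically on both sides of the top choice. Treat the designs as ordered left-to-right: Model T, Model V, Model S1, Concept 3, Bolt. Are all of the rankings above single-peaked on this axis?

yes

Axis positions: Model T=1, Model V=2, Model S1=3, Concept 3=4, Bolt=5.
Group 1 (peak Model S1 at position 3): ranking walks positions 3-2-1-4-5, expanding outward from the peak — single-peaked.
Group 2 (peak Model S1 at position 3): ranking walks positions 3-4-5-2-1, expanding outward from the peak — single-peaked.
Group 3 (peak Concept 3 at position 4): ranking walks positions 4-5-3-2-1, expanding outward from the peak — single-peaked.
Group 4 (peak Model T at position 1): ranking walks positions 1-2-3-4-5, expanding outward from the peak — single-peaked.
Every ranking is single-peaked on this axis.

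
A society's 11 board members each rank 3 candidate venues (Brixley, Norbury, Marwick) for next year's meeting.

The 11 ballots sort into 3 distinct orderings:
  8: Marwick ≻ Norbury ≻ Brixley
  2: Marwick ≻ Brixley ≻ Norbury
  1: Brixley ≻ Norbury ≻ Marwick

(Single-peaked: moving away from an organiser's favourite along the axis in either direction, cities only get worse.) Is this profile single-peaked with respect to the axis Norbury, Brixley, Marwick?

Axis positions: Norbury=1, Brixley=2, Marwick=3.
Ballot type 1: ranking walks positions 3-1-2; Norbury is ranked above Brixley even though Brixley lies between Norbury and the peak Marwick on the axis — preferences dip and rise again. Not single-peaked.
Ballot type 2 (peak Marwick at position 3): ranking walks positions 3-2-1, expanding outward from the peak — single-peaked.
Ballot type 3 (peak Brixley at position 2): ranking walks positions 2-1-3, expanding outward from the peak — single-peaked.
Ballot type 1 violates single-peakedness, so the profile is not single-peaked on this axis.

no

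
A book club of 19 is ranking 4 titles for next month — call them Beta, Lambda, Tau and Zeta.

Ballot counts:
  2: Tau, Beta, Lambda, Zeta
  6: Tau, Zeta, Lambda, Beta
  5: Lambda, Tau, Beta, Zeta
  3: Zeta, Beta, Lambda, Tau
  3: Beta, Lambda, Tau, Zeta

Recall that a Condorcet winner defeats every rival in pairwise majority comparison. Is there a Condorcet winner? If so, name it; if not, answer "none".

Head-to-head results (19 members):
Beta vs Lambda: 2+3+3 = 8 for Beta, 11 for Lambda — Lambda by 11–8.
Beta vs Tau: Beta preferred on 3+3 = 6 ballots; Tau wins 13–6.
Beta vs Zeta: 2+5+3 = 10 for Beta, 9 for Zeta — Beta by 10–9.
Lambda vs Tau: 5+3+3 = 11 for Lambda, 8 for Tau — Lambda by 11–8.
Lambda vs Zeta: Lambda is ranked higher on 2+5+3 = 10 ballots, Zeta on 9. Lambda wins 10–9.
Tau vs Zeta: 16 to 3, Tau.
Lambda beats each of Beta, Tau, Zeta — Lambda is the Condorcet winner.

Lambda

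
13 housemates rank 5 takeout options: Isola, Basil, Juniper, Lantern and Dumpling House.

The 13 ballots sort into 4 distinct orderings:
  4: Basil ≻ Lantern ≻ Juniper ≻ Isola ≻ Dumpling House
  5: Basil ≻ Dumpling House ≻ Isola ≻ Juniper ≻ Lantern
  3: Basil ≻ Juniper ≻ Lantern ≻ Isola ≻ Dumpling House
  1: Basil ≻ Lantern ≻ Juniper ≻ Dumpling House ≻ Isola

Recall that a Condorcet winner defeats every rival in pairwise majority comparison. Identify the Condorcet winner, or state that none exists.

Head-to-head results (13 friends):
Isola vs Basil: Basil, 13–0.
Isola vs Juniper: 5 to 8, Juniper.
Isola–Lantern: Lantern 8–5.
Isola vs Dumpling House: 4+3 = 7 for Isola, 6 for Dumpling House — Isola by 7–6.
Basil vs Juniper: Basil, 13–0.
Basil vs Lantern: Basil, 13–0.
Basil vs Dumpling House: Basil wins 13–0.
Juniper vs Lantern: Juniper preferred on 5+3 = 8 ballots; Juniper wins 8–5.
Juniper vs Dumpling House: 8 to 5, Juniper.
Lantern vs Dumpling House: Lantern, 8–5.
Basil wins every pairwise contest, so Basil is the Condorcet winner.

Basil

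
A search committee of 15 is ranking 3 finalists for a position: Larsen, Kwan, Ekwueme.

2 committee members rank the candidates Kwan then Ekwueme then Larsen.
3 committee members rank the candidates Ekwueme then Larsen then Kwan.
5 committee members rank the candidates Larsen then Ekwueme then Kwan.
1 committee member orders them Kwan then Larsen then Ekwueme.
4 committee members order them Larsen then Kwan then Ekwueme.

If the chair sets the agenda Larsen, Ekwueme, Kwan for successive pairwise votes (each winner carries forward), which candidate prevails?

Round 1: Larsen vs Ekwueme — 10–5, Larsen advances.
Round 2: Larsen vs Kwan — 12–3, Larsen advances.
Larsen survives the agenda.

Larsen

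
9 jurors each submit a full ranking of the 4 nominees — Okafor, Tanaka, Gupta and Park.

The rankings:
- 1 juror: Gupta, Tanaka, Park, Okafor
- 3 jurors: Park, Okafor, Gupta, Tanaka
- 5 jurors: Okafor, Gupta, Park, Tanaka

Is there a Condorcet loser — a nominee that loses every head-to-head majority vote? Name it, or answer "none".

Tanaka

Head-to-head results (9 jurors):
Okafor vs Tanaka: 8 to 1, Okafor.
Okafor vs Gupta: Okafor, 8–1.
Okafor vs Park: Okafor wins 5–4.
Tanaka vs Gupta: Gupta wins 9–0.
Tanaka vs Park: Tanaka preferred on 1 ballot; Park wins 8–1.
Gupta–Park: Gupta 6–3.
Tanaka loses to every other nominee — it is the Condorcet loser.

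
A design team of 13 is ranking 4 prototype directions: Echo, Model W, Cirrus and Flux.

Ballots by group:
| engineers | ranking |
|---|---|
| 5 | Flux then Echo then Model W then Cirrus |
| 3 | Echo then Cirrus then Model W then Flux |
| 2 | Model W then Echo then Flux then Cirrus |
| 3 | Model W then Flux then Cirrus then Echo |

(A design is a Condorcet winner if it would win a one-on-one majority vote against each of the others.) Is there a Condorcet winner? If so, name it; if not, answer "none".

none

Head-to-head results (13 engineers):
Echo vs Model W: Echo is ranked higher on 5+3 = 8 ballots, Model W on 5. Echo wins 8–5.
Echo–Cirrus: Echo 10–3.
Echo vs Flux: Echo is ranked higher on 3+2 = 5 ballots, Flux on 8. Flux wins 8–5.
Model W vs Cirrus: Model W, 10–3.
Model W vs Flux: Model W, 8–5.
Cirrus–Flux: Flux 10–3.
Each design drops at least one matchup (Echo loses to Flux; Model W loses to Echo; Cirrus loses to Echo; Flux loses to Model W); the cycle Echo beats Model W beats Flux beats Echo rules out a Condorcet winner.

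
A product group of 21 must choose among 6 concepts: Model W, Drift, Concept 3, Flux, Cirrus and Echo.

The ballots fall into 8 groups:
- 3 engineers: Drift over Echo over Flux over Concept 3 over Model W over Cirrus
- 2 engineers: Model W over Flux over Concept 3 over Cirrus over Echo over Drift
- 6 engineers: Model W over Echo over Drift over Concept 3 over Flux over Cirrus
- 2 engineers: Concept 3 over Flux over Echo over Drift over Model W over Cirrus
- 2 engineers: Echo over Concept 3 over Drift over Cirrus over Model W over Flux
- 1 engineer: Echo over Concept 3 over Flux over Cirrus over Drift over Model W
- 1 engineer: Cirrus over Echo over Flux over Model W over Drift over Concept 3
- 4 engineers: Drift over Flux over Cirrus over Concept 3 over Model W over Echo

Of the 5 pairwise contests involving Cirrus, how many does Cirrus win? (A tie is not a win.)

Cirrus against each rival (21 engineers):
Cirrus vs Model W: Cirrus preferred on 2+1+1+4 = 8 ballots; Model W wins 13–8.
Cirrus vs Drift: Cirrus is ranked higher on 2+1+1 = 4 ballots, Drift on 17. Drift wins 17–4.
Cirrus vs Concept 3: Cirrus preferred on 1+4 = 5 ballots; Concept 3 wins 16–5.
Cirrus–Flux: Flux 18–3.
Cirrus vs Echo: Cirrus is ranked higher on 2+1+4 = 7 ballots, Echo on 14. Echo wins 14–7.
Cirrus beats no one; loses to Model W, Drift, Concept 3, Flux, Echo — 0 pairwise wins.

0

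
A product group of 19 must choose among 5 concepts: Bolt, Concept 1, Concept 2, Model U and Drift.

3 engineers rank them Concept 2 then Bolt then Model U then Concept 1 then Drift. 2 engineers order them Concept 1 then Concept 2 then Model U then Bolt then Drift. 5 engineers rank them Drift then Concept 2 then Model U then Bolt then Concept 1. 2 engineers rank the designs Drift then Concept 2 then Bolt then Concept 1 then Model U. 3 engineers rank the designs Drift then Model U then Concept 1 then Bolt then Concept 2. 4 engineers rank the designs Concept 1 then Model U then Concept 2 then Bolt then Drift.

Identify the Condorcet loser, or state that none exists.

Pairwise majorities:
Bolt vs Concept 1: Bolt preferred on 3+5+2 = 10 ballots; Bolt wins 10–9.
Bolt vs Concept 2: 3 to 16, Concept 2.
Bolt vs Model U: Bolt is ranked higher on 3+2 = 5 ballots, Model U on 14. Model U wins 14–5.
Bolt vs Drift: Drift wins 10–9.
Concept 1 vs Concept 2: Concept 1 is ranked higher on 2+3+4 = 9 ballots, Concept 2 on 10. Concept 2 wins 10–9.
Concept 1 vs Model U: 8 to 11, Model U.
Concept 1 vs Drift: Drift, 10–9.
Concept 2 vs Model U: Concept 2, 12–7.
Concept 2 vs Drift: Concept 2 is ranked higher on 3+2+4 = 9 ballots, Drift on 10. Drift wins 10–9.
Model U vs Drift: Drift wins 10–9.
Concept 1 loses to every other design — it is the Condorcet loser.

Concept 1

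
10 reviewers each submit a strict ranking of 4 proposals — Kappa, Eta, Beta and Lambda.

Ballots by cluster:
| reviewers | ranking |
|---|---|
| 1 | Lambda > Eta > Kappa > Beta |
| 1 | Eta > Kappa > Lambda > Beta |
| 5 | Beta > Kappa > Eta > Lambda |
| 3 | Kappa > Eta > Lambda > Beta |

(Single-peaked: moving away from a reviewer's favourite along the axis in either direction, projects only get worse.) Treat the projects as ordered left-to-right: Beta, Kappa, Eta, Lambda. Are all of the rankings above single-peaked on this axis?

yes

Axis positions: Beta=1, Kappa=2, Eta=3, Lambda=4.
Cluster 1 (peak Lambda at position 4): ranking walks positions 4-3-2-1, expanding outward from the peak — single-peaked.
Cluster 2 (peak Eta at position 3): ranking walks positions 3-2-4-1, expanding outward from the peak — single-peaked.
Cluster 3 (peak Beta at position 1): ranking walks positions 1-2-3-4, expanding outward from the peak — single-peaked.
Cluster 4 (peak Kappa at position 2): ranking walks positions 2-3-4-1, expanding outward from the peak — single-peaked.
Every ranking is single-peaked on this axis.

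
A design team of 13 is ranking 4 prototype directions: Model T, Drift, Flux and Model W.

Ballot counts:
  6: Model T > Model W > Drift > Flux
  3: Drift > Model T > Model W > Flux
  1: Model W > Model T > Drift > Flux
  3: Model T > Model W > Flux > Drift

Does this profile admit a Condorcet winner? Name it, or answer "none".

Model T

Check each pair by majority over 13 ballots:
Model T vs Drift: Model T preferred on 6+1+3 = 10 ballots; Model T wins 10–3.
Model T vs Flux: 13 to 0, Model T.
Model T vs Model W: 12 to 1, Model T.
Drift vs Flux: 6+3+1 = 10 for Drift, 3 for Flux — Drift by 10–3.
Drift vs Model W: Drift is ranked higher on 3 ballots, Model W on 10. Model W wins 10–3.
Flux vs Model W: 0 for Flux, 13 for Model W — Model W by 13–0.
Model T beats each of Drift, Flux, Model W — Model T is the Condorcet winner.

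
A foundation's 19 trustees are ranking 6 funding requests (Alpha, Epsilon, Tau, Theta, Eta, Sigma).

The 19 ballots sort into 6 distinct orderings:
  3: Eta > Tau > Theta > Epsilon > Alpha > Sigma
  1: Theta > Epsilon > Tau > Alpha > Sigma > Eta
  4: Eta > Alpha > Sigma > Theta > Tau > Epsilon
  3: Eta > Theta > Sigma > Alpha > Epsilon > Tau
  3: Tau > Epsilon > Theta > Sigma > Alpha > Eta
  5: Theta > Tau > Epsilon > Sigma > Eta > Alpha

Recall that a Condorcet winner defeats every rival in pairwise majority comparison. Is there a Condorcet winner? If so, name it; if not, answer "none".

Check each pair by majority over 19 ballots:
Alpha vs Epsilon: Alpha preferred on 4+3 = 7 ballots; Epsilon wins 12–7.
Alpha vs Tau: 7 to 12, Tau.
Alpha vs Theta: 4 for Alpha, 15 for Theta — Theta by 15–4.
Alpha vs Eta: 1+3 = 4 for Alpha, 15 for Eta — Eta by 15–4.
Alpha vs Sigma: 3+1+4 = 8 for Alpha, 11 for Sigma — Sigma by 11–8.
Epsilon vs Tau: Epsilon preferred on 1+3 = 4 ballots; Tau wins 15–4.
Epsilon vs Theta: 3 to 16, Theta.
Epsilon vs Eta: 9 to 10, Eta.
Epsilon vs Sigma: 3+1+3+5 = 12 for Epsilon, 7 for Sigma — Epsilon by 12–7.
Tau vs Theta: 6 to 13, Theta.
Tau vs Eta: 9 to 10, Eta.
Tau vs Sigma: 3+1+3+5 = 12 for Tau, 7 for Sigma — Tau by 12–7.
Theta vs Eta: Theta preferred on 1+3+5 = 9 ballots; Eta wins 10–9.
Theta vs Sigma: 3+1+3+3+5 = 15 for Theta, 4 for Sigma — Theta by 15–4.
Eta vs Sigma: Eta preferred on 3+4+3 = 10 ballots; Eta wins 10–9.
Eta wins every pairwise contest, so Eta is the Condorcet winner.

Eta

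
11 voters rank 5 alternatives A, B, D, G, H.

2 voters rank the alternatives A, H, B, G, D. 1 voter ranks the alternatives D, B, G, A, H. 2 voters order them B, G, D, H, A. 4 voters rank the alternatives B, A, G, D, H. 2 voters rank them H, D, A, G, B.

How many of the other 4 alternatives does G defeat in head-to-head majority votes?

2

G against each rival (11 voters):
G–A: A 8–3.
G vs B: G is ranked higher on 2 ballots, B on 9. B wins 9–2.
G vs D: 8 to 3, G.
G vs H: G preferred on 1+2+4 = 7 ballots; G wins 7–4.
G beats D, H; loses to A, B — 2 pairwise wins.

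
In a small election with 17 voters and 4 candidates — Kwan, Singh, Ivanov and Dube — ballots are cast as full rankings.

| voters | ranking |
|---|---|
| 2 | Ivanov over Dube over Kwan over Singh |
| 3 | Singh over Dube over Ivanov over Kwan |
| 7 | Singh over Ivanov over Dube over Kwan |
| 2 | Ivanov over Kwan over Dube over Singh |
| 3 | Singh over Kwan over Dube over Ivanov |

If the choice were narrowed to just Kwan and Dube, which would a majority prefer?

Ballots ranking Kwan above Dube: 2 + 3 = 5.
Ballots ranking Dube above Kwan: 17 − 5 = 12.
Dube wins the head-to-head 12–5.

Dube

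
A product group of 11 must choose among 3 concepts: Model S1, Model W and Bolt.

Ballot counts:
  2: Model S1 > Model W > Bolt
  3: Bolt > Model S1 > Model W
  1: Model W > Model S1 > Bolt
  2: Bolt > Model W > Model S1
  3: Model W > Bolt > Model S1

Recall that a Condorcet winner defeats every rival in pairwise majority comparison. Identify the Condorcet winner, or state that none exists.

Check each pair by majority over 11 ballots:
Model S1–Model W: Model W 6–5.
Model S1 vs Bolt: Bolt, 8–3.
Model W vs Bolt: Model W wins 6–5.
Only Model W has no losses; Model W is the Condorcet winner.

Model W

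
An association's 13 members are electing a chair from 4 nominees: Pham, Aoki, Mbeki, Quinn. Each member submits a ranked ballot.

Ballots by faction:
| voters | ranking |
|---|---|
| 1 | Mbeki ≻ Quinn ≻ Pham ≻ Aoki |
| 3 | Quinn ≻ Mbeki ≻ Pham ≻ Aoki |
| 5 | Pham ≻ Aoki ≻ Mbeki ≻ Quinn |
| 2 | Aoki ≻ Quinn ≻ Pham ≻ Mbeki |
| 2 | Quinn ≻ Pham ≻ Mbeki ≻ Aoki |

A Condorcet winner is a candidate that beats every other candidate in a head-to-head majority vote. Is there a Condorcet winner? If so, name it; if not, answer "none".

Head-to-head results (13 voters):
Pham vs Aoki: Pham preferred on 1+3+5+2 = 11 ballots; Pham wins 11–2.
Pham vs Mbeki: Pham preferred on 5+2+2 = 9 ballots; Pham wins 9–4.
Pham vs Quinn: Pham is ranked higher on 5 ballots, Quinn on 8. Quinn wins 8–5.
Aoki vs Mbeki: 5+2 = 7 for Aoki, 6 for Mbeki — Aoki by 7–6.
Aoki vs Quinn: Aoki preferred on 5+2 = 7 ballots; Aoki wins 7–6.
Mbeki vs Quinn: 6 to 7, Quinn.
Each candidate drops at least one matchup (Pham loses to Quinn; Aoki loses to Pham; Mbeki loses to Pham; Quinn loses to Aoki); the cycle Pham > Aoki > Quinn > Pham rules out a Condorcet winner.

none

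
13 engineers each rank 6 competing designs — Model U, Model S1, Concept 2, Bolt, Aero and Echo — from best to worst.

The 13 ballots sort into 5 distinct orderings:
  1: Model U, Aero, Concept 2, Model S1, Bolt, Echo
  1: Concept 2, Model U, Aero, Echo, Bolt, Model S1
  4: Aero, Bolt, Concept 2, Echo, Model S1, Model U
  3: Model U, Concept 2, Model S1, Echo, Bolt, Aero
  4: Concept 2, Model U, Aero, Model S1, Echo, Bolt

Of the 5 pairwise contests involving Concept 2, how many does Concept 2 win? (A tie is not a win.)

Concept 2 against each rival (13 engineers):
Concept 2–Model U: Concept 2 9–4.
Concept 2 vs Model S1: Concept 2 is ranked higher on 1+1+4+3+4 = 13 ballots, Model S1 on 0. Concept 2 wins 13–0.
Concept 2 vs Bolt: Concept 2, 9–4.
Concept 2–Aero: Concept 2 8–5.
Concept 2 vs Echo: 13 to 0, Concept 2.
Concept 2 beats Model U, Model S1, Bolt, Aero, Echo — 5 pairwise wins.

5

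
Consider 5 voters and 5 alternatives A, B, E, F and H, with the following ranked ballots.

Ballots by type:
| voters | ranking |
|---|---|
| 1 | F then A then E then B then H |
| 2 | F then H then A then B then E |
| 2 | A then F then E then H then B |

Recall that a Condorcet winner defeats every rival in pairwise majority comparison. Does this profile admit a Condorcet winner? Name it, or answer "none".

F

Pairwise majorities:
A–B: A 5–0.
A–E: A 5–0.
A vs F: F, 3–2.
A vs H: A wins 3–2.
B vs E: E wins 3–2.
B vs F: F wins 5–0.
B vs H: H, 4–1.
E vs F: F wins 5–0.
E–H: E 3–2.
F–H: F 5–0.
F beats each of A, B, E, H — F is the Condorcet winner.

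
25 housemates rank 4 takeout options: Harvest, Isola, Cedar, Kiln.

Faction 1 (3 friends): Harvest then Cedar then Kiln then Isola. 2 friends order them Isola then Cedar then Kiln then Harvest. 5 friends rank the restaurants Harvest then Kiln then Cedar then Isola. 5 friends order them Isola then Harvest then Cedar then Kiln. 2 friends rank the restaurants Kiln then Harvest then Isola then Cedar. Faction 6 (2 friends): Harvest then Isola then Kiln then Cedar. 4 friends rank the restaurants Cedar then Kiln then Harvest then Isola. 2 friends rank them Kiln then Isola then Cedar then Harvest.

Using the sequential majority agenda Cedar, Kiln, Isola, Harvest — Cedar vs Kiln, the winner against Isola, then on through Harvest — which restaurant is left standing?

Round 1: Cedar vs Kiln — 14–11, Cedar advances.
Round 2: Cedar vs Isola — 12–13, Isola advances.
Round 3: Isola vs Harvest — 9–16, Harvest advances.
Harvest survives the agenda.

Harvest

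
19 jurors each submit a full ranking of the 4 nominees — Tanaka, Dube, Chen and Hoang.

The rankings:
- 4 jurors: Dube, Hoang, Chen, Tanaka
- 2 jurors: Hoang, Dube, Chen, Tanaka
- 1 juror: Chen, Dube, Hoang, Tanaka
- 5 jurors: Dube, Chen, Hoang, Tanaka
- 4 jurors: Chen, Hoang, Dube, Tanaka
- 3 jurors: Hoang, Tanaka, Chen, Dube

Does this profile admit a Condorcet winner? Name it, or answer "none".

Dube

Head-to-head results (19 jurors):
Tanaka vs Dube: 3 for Tanaka, 16 for Dube — Dube by 16–3.
Tanaka vs Chen: Chen, 16–3.
Tanaka vs Hoang: Tanaka is ranked higher on 0 ballots, Hoang on 19. Hoang wins 19–0.
Dube vs Chen: Dube, 11–8.
Dube vs Hoang: Dube preferred on 4+1+5 = 10 ballots; Dube wins 10–9.
Chen vs Hoang: Chen is ranked higher on 1+5+4 = 10 ballots, Hoang on 9. Chen wins 10–9.
Dube wins every pairwise contest, so Dube is the Condorcet winner.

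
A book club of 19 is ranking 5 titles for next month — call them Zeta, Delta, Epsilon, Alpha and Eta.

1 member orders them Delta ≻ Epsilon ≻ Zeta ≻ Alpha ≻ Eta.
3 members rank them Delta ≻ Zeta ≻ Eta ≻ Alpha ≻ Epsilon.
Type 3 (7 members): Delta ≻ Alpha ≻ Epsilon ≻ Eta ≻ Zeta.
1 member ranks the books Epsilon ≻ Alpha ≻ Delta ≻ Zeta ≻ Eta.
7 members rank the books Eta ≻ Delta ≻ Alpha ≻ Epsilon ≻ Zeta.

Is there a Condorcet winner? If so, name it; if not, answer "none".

Head-to-head results (19 members):
Zeta vs Delta: 0 to 19, Delta.
Zeta vs Epsilon: Zeta preferred on 3 ballots; Epsilon wins 16–3.
Zeta vs Alpha: 4 to 15, Alpha.
Zeta vs Eta: Zeta is ranked higher on 1+3+1 = 5 ballots, Eta on 14. Eta wins 14–5.
Delta vs Epsilon: Delta preferred on 1+3+7+7 = 18 ballots; Delta wins 18–1.
Delta vs Alpha: Delta preferred on 1+3+7+7 = 18 ballots; Delta wins 18–1.
Delta vs Eta: 12 to 7, Delta.
Epsilon vs Alpha: Alpha wins 17–2.
Epsilon vs Eta: Eta wins 10–9.
Alpha vs Eta: Alpha preferred on 1+7+1 = 9 ballots; Eta wins 10–9.
Delta wins every pairwise contest, so Delta is the Condorcet winner.

Delta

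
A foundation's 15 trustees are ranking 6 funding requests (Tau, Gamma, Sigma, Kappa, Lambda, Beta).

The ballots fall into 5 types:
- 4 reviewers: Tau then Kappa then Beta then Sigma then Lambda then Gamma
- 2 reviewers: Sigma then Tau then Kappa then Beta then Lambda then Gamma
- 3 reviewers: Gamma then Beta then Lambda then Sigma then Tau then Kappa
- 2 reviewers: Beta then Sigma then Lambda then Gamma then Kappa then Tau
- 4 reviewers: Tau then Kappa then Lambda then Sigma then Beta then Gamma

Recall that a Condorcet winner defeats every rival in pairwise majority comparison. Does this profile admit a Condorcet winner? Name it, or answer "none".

Check each pair by majority over 15 ballots:
Tau vs Gamma: 4+2+4 = 10 for Tau, 5 for Gamma — Tau by 10–5.
Tau vs Sigma: Tau, 8–7.
Tau–Kappa: Tau 13–2.
Tau vs Lambda: Tau preferred on 4+2+4 = 10 ballots; Tau wins 10–5.
Tau vs Beta: 10 to 5, Tau.
Gamma vs Sigma: Sigma wins 12–3.
Gamma vs Kappa: Kappa, 10–5.
Gamma–Lambda: Lambda 12–3.
Gamma vs Beta: Beta wins 12–3.
Sigma vs Kappa: Sigma preferred on 2+3+2 = 7 ballots; Kappa wins 8–7.
Sigma vs Lambda: Sigma wins 8–7.
Sigma–Beta: Beta 9–6.
Kappa vs Lambda: Kappa is ranked higher on 4+2+4 = 10 ballots, Lambda on 5. Kappa wins 10–5.
Kappa vs Beta: 4+2+4 = 10 for Kappa, 5 for Beta — Kappa by 10–5.
Lambda–Beta: Beta 11–4.
Tau defeats every rival head-to-head and is the Condorcet winner.

Tau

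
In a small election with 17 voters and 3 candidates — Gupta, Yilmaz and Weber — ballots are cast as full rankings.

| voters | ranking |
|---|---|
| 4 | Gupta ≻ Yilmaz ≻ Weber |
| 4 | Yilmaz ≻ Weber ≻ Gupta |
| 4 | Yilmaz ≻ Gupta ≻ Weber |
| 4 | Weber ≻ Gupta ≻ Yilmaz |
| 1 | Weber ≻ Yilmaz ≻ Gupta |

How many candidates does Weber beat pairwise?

Weber against each rival (17 voters):
Weber vs Gupta: Weber, 9–8.
Weber vs Yilmaz: Yilmaz, 12–5.
Weber beats Gupta; loses to Yilmaz — 1 pairwise win.

1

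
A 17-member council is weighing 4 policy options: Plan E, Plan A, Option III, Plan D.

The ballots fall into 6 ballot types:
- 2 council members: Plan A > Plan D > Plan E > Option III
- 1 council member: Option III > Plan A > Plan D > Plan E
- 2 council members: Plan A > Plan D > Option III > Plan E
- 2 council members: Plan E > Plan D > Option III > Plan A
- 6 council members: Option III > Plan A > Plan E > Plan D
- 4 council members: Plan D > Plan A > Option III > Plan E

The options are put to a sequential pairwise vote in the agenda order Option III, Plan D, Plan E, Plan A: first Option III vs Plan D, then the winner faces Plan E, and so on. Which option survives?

Plan A

Round 1: Option III vs Plan D — 7–10, Plan D advances.
Round 2: Plan D vs Plan E — 9–8, Plan D advances.
Round 3: Plan D vs Plan A — 6–11, Plan A advances.
Plan A survives the agenda.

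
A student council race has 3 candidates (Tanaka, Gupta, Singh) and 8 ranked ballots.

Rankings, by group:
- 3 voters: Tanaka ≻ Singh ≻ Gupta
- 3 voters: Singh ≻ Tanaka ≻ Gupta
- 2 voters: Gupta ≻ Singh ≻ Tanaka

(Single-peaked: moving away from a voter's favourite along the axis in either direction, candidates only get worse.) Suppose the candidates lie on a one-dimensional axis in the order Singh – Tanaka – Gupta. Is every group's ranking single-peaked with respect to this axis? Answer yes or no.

Axis positions: Singh=1, Tanaka=2, Gupta=3.
Group 1 (peak Tanaka at position 2): ranking walks positions 2-1-3, expanding outward from the peak — single-peaked.
Group 2 (peak Singh at position 1): ranking walks positions 1-2-3, expanding outward from the peak — single-peaked.
Group 3: ranking walks positions 3-1-2; Singh is ranked above Tanaka even though Tanaka lies between Singh and the peak Gupta on the axis — preferences dip and rise again. Not single-peaked.
Group 3 violates single-peakedness, so the profile is not single-peaked on this axis.

no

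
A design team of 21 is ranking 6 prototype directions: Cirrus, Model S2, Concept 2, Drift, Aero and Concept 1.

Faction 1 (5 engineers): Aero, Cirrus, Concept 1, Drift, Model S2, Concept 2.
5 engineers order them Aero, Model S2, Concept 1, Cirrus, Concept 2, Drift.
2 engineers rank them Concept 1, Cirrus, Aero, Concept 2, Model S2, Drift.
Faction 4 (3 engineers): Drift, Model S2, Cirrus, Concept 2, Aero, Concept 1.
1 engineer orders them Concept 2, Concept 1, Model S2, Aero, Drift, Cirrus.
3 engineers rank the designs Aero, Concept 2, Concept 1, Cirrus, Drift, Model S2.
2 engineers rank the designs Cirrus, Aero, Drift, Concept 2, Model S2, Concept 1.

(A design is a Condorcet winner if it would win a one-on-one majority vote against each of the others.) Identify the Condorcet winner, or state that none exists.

Pairwise majorities:
Cirrus vs Model S2: Cirrus, 12–9.
Cirrus–Concept 2: Cirrus 17–4.
Cirrus vs Drift: Cirrus wins 17–4.
Cirrus vs Aero: Aero wins 14–7.
Cirrus vs Concept 1: Concept 1 wins 11–10.
Model S2–Concept 2: Model S2 13–8.
Model S2 vs Drift: Drift, 13–8.
Model S2–Aero: Aero 17–4.
Model S2 vs Concept 1: Concept 1, 11–10.
Concept 2–Drift: Concept 2 11–10.
Concept 2 vs Aero: Aero, 17–4.
Concept 2 vs Concept 1: Concept 1, 12–9.
Drift vs Aero: Aero wins 18–3.
Drift–Concept 1: Concept 1 16–5.
Aero vs Concept 1: Aero wins 18–3.
Only Aero has no losses; Aero is the Condorcet winner.

Aero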